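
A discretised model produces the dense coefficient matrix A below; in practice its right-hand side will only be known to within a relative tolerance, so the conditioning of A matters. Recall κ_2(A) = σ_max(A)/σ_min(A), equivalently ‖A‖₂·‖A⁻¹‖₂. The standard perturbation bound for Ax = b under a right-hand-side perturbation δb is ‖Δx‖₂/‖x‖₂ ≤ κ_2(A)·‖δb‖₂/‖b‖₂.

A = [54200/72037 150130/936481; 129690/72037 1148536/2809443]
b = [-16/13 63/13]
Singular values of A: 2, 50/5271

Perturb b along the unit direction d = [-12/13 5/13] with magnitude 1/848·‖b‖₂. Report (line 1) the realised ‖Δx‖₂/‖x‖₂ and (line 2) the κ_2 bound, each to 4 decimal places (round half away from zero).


from the listed singular values, σ₁ = 2, σ_n = 50/5271
condition number: 2 ÷ (50/5271) = 210.8400
perturbation bound = 210.8400·1/848 = 0.2486
solve Ax = b  →  x = [-67.4717 308.9854]
2-norm of b is 5.0000; of x, 316.2663
δb = ε·‖b‖·d = [-0.0054 0.0023]; solving A·Δx = δb gives ‖Δx‖ = 0.6216
realised ‖Δx‖/‖x‖ = 0.0020
realised/bound (from unrounded values) ≈ 0.0079

0.0020
0.2486


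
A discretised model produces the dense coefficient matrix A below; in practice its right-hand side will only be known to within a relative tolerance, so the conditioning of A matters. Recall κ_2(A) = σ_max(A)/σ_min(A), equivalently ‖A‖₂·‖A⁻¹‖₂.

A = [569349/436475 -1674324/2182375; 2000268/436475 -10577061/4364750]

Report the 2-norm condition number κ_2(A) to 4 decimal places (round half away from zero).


82.1600

M = AᵀA = [6920368569/304816681 -18450804834/1524083405; -18450804834/1524083405 196940260521/30481668100]. tr(M)=3076045389/105472900, det(M)=531441/4218916
char-poly roots: 729/25 and 18225/4218916
κ = σ_max/σ_min = (27/5)/(135/2054) = 82.1600


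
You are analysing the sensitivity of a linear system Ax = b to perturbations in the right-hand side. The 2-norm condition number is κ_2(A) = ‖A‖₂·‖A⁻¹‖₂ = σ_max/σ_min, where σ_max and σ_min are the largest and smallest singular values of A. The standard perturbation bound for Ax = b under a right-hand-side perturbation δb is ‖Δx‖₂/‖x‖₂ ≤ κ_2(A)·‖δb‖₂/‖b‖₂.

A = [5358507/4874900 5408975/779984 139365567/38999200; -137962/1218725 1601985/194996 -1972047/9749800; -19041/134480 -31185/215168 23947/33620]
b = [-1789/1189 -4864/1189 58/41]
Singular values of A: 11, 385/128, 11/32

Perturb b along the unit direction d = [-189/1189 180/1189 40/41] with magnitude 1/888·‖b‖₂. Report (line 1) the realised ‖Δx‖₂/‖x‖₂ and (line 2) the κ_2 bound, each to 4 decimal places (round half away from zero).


0.0050
0.0360

σ_max = 11, σ_min = 11/32
κ_2(A) = 11 / (11/32) = 32.0000
perturbation bound = 32.0000·1/888 = 0.0360
solve Ax = b  →  x = [-2.6334 -0.5007 1.3607]
‖b‖₂ = 4.5826 and ‖x‖₂ = 3.0062
Δx = A⁻¹·δb where δb = 1/888·4.5826·d; ‖Δx‖ = 0.0150
realised ‖Δx‖/‖x‖ = 0.0050
realised/bound (from unrounded values) ≈ 0.1386


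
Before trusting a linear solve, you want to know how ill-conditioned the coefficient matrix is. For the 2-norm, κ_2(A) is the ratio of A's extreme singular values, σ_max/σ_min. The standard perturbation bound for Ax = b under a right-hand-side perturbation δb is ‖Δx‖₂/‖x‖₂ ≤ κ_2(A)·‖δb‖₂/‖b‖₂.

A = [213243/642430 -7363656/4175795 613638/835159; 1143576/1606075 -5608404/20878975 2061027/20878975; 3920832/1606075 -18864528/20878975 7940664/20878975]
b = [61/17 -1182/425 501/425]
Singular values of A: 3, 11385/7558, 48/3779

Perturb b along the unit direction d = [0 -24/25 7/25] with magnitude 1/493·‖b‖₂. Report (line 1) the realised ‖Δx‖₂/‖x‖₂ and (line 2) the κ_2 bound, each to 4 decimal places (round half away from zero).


0.0032
0.4791

from the listed singular values, σ₁ = 3, σ_n = 48/3779
κ = σ_max/σ_min = 3/(48/3779) = 236.1875
κ_2(A)·‖δb‖/‖b‖ = 0.4791
solve Ax = b  →  x = [-0.6616 89.0014 218.7859]
2-norm of b is 4.6904; of x, 236.1968
re-solving with b+δb shifts x by Δx of norm 0.7490
relative error = 0.0032
realised/bound (from unrounded values) ≈ 0.0066


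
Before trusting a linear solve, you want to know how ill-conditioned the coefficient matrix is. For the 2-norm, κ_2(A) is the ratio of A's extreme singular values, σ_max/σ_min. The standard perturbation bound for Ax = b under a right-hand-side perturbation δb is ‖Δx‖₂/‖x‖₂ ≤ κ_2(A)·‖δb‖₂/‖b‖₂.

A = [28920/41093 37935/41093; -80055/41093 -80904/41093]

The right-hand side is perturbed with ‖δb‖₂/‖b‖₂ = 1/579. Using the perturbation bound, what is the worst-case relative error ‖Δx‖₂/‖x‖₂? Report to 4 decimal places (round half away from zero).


M = AᵀA = [42870825/9991921 44815680/9991921; 44815680/9991921 47245689/9991921]. tr(M)=107154/11881, det(M)=2025/11881
eigenvalues of AᵀA: λ = (tr ± √(tr²−4·det))/2 = 9, 225/11881
σ_max=√9=3, σ_min=√(225/11881)=(15/109) → κ = 21.8000
worst-case relative error ≤ 21.8000 × 1/579 = 0.0377

0.0377


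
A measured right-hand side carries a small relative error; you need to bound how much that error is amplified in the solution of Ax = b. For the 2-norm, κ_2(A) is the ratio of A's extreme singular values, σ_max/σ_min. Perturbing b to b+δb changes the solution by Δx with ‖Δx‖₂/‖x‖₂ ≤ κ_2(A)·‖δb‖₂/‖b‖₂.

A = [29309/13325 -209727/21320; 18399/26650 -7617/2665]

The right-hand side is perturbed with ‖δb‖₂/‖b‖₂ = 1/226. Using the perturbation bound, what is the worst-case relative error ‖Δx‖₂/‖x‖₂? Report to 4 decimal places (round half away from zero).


0.9664

form AᵀA = [6039349/1136356 -53659755/2272712; -53659755/2272712 1907944425/18181696] with trace 1192489/10816 and determinant 11025/43264
char-poly roots: 441/4 and 25/10816
so κ_2 = √((441/4) / (25/10816)) = 218.4000
perturbation bound = 218.4000·1/226 = 0.9664


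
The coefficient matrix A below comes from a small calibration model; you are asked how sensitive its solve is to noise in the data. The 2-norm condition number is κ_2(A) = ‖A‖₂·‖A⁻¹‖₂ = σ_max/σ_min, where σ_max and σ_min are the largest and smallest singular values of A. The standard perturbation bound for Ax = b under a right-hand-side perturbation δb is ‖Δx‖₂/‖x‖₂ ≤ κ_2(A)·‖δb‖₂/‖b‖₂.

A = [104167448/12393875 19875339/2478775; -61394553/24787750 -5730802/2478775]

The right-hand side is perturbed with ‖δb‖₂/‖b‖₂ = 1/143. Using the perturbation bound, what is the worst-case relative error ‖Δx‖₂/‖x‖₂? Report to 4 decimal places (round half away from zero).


M = AᵀA = [75476352047041/983092080100 3594053368521/49154604005; 3594053368521/49154604005 684593907085/9830920801]. tr(M)=171148326701/1168956100, det(M)=214358881/1168956100
char-poly roots: 14641/100 and 14641/11689561
κ = σ_max/σ_min = (121/10)/(121/3419) = 341.9000
worst-case relative error ≤ 341.9000 × 1/143 = 2.3909

2.3909


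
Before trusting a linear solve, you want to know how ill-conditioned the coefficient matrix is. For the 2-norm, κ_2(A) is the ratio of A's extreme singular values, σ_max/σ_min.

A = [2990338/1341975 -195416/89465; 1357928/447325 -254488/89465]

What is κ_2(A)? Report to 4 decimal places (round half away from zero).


92.5500

AᵀA = [1021513497316/72035876025 -64843561328/4802391735; -64843561328/4802391735 4118062208/320159449]; tr = 2316382276/85655025, det = 7311616/85655025
solving λ² − 2316382276/85655025·λ + 7311616/85655025 = 0 gives λ = 676/25, 10816/3426201
κ = σ_max/σ_min = (26/5)/(104/1851) = 92.5500


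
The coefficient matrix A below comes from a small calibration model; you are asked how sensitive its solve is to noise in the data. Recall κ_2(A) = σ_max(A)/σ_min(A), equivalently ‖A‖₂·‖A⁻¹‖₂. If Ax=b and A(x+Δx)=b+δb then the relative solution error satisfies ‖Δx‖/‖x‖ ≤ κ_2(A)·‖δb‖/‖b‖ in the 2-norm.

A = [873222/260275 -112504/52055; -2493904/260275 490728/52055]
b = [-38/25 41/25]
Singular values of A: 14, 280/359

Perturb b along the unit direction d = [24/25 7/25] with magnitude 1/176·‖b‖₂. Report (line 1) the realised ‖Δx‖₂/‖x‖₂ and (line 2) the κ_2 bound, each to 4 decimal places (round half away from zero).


σ_max = 14, σ_min = 280/359
κ = σ_max/σ_min = 14/(280/359) = 17.9500
κ_2(A)·‖δb‖/‖b‖ = 0.1020
solve Ax = b  →  x = [-0.9877 -0.8299]
‖b‖ = 2.2361, ‖x‖ = 1.2901
δb = ε·‖b‖·d = [0.0122 0.0036]; solving A·Δx = δb gives ‖Δx‖ = 0.0163
realised ‖Δx‖/‖x‖ = 0.0126
tightness: 0.0126 against a bound of 0.1020 (unrounded ratio ≈ 0.1238)

0.0126
0.1020


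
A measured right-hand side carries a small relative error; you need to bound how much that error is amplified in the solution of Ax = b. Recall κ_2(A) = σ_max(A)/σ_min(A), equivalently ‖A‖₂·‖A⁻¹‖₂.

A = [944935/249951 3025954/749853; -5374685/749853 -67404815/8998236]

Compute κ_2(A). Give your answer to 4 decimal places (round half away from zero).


AᵀA = [127762485250/1945603881 1609742292235/23347246572; 1609742292235/23347246572 20283495989761/280166958864]; tr = 45994404121/333135504, det = 121992025/333135504
solving λ² − 45994404121/333135504·λ + 121992025/333135504 = 0 gives λ = 2209/16, 55225/20820969
σ_max=√(2209/16)=(47/4), σ_min=√(55225/20820969)=(235/4563) → κ = 228.1500

228.1500


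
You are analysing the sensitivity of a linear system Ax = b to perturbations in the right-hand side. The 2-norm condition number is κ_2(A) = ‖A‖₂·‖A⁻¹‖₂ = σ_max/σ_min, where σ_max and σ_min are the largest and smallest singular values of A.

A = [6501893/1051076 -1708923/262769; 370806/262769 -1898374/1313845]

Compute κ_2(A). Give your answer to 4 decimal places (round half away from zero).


AᵀA = [26457207625/657204496 -34724501091/821505620; -34724501091/821505620 45576602821/1026882025]; tr = 1653574121/19536400, det = 279841/4884100
eigenvalues of AᵀA: λ = (tr ± √(tr²−4·det))/2 = 2116/25, 529/781456
κ_2(A) = √(λ_max/λ_min) = √((2116/25) / (529/781456)) = 353.6000

353.6000


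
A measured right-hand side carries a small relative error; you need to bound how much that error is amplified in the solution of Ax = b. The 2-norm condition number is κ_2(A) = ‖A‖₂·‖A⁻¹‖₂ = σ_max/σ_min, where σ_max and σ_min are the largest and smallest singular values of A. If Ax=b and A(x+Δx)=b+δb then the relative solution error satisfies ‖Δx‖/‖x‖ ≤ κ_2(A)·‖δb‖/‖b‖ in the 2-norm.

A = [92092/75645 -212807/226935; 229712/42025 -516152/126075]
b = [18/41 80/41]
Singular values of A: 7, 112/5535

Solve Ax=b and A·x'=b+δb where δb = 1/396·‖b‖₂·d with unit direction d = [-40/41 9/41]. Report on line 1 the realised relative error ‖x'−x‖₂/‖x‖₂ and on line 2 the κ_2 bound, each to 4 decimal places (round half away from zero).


σ_max = 7, σ_min = 112/5535
condition number: 7 ÷ (112/5535) = 345.9375
κ_2(A)·‖δb‖/‖b‖ = 0.8736
solve Ax = b  →  x = [0.2286 -0.1714]
2-norm of b is 2.0000; of x, 0.2857
δb = ε·‖b‖·d = [-0.0049 0.0011]; solving A·Δx = δb gives ‖Δx‖ = 0.2496
realised ‖Δx‖/‖x‖ = 0.8736
so the bound is sharp here: realised error equals the bound

0.8736
0.8736


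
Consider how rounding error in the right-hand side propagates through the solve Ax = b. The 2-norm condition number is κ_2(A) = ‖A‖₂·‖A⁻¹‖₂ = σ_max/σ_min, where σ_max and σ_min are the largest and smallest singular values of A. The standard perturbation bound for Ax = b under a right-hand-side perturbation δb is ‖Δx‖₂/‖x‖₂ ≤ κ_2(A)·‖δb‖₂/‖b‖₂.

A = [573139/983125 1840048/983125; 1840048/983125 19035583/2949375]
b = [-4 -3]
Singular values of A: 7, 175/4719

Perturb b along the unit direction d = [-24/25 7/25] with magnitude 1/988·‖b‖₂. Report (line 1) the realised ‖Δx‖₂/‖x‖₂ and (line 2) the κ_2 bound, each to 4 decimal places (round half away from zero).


from the listed singular values, σ₁ = 7, σ_n = 175/4719
condition number: 7 ÷ (175/4719) = 188.7600
bound on ‖Δx‖/‖x‖: κ·ε = 188.7600·1/988 = 0.1911
solve Ax = b  →  x = [-77.8213 22.1026]
‖b‖₂ = 5.0000 and ‖x‖₂ = 80.8992
with δb = [-0.0049 0.0014], A·Δx = δb → ‖Δx‖ = 0.1365
dividing the unrounded norms, ‖Δx‖/‖x‖ = 0.0017
so the bound overstates the realised error by a factor of ≈ 113.2588 (computed from the unrounded values)

0.0017
0.1911


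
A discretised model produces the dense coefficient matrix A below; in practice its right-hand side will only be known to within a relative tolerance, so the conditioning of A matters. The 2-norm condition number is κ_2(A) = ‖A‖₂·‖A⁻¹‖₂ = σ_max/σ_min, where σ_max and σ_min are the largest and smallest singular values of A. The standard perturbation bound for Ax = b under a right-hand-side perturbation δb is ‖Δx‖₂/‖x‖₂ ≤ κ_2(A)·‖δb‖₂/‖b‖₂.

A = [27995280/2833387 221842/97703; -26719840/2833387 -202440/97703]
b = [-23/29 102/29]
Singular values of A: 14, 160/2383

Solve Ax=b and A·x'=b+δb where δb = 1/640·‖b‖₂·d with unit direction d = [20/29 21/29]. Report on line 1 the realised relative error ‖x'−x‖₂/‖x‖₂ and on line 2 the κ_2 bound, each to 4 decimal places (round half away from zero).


from the listed singular values, σ₁ = 14, σ_n = 160/2383
condition number: 14 ÷ (160/2383) = 208.5125
bound on ‖Δx‖/‖x‖: κ·ε = 208.5125·1/640 = 0.3258
solve Ax = b  →  x = [-6.7478 29.0139]
2-norm of b is 3.6056; of x, 29.7883
Δx = A⁻¹·δb where δb = 1/640·3.6056·d; ‖Δx‖ = 0.0839
relative error = 0.0028
so the bound overstates the realised error by a factor of ≈ 115.6649 (computed from the unrounded values)

0.0028
0.3258


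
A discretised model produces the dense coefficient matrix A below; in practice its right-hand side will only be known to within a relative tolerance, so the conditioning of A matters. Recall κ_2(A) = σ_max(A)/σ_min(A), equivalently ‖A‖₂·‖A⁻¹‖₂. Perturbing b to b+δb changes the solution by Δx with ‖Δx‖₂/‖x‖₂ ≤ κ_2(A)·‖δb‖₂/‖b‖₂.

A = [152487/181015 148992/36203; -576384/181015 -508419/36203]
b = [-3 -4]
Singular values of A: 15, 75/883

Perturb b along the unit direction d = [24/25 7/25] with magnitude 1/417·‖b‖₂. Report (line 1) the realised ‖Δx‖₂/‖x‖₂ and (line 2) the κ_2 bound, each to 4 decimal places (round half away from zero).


σ_max = 15, σ_min = 75/883
condition number: 15 ÷ (75/883) = 176.6000
perturbation bound = 176.6000·1/417 = 0.4235
solve Ax = b  →  x = [45.9886 -10.1424]
2-norm of b is 5.0000; of x, 47.0938
re-solving with b+δb shifts x by Δx of norm 0.1412
relative error = 0.0030
realised/bound (from unrounded values) ≈ 0.0071

0.0030
0.4235


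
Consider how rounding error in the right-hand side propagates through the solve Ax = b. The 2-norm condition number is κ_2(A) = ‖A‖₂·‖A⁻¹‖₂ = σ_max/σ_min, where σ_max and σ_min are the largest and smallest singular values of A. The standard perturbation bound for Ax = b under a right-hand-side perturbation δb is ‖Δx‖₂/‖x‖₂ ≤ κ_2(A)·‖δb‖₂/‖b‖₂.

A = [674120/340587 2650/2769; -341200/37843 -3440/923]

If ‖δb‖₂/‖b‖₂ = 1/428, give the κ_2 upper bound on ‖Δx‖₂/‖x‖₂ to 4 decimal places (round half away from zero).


0.1866

M = AᵀA = [5879982400/69006249 816514000/23002083; 816514000/23002083 113524900/7667361]. tr(M)=40838500/408321, det(M)=640000/408321
solving λ² − 40838500/408321·λ + 640000/408321 = 0 gives λ = 100, 6400/408321
σ_max=√100=10, σ_min=√(6400/408321)=(80/639) → κ = 79.8750
worst-case relative error ≤ 79.8750 × 1/428 = 0.1866


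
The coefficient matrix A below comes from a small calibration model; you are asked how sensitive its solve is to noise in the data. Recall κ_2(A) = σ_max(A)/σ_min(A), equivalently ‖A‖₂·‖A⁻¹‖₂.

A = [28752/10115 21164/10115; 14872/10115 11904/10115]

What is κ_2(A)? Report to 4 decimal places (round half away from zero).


59.5000

M = AᵀA = [3625792/354025 2718144/354025; 2718144/354025 2040208/354025]. tr(M)=226640/14161, det(M)=1024/14161
solving λ² − 226640/14161·λ + 1024/14161 = 0 gives λ = 16, 64/14161
σ_max=√16=4, σ_min=√(64/14161)=(8/119) → κ = 59.5000


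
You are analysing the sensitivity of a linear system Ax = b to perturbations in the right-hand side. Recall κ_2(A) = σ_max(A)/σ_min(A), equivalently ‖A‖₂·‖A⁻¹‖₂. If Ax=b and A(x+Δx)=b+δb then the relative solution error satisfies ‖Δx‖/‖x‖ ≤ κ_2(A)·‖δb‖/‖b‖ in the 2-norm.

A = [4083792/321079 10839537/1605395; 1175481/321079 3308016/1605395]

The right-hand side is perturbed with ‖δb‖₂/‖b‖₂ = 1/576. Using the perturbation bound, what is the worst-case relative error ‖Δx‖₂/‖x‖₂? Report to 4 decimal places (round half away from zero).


AᵀA = [18059112680625/103091724241 9630984888000/103091724241; 9630984888000/103091724241 5137541289225/103091724241]; tr = 80265238650/356718769, det = 791015625/356718769
solving λ² − 80265238650/356718769·λ + 791015625/356718769 = 0 gives λ = 225, 3515625/356718769
κ_2(A) = √(λ_max/λ_min) = √(225 / (3515625/356718769)) = 151.0960
worst-case relative error ≤ 151.0960 × 1/576 = 0.2623

0.2623


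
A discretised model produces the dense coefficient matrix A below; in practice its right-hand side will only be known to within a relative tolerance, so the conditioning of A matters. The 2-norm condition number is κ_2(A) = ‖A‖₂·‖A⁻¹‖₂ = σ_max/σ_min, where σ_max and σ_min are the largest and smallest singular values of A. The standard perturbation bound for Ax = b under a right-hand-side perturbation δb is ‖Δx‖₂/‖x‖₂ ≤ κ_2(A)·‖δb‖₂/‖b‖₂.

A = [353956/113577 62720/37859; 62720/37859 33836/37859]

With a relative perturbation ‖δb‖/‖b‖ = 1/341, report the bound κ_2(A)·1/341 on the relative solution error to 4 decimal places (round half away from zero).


1.1525

M = AᵀA = [556017424/44635761 98846720/14878587; 98846720/14878587 17573264/4959529]. tr(M)=2471200/154449, det(M)=256/154449
solving λ² − 2471200/154449·λ + 256/154449 = 0 gives λ = 16, 16/154449
so κ_2 = √(16 / (16/154449)) = 393.0000
bound on ‖Δx‖/‖x‖: κ·ε = 393.0000·1/341 = 1.1525


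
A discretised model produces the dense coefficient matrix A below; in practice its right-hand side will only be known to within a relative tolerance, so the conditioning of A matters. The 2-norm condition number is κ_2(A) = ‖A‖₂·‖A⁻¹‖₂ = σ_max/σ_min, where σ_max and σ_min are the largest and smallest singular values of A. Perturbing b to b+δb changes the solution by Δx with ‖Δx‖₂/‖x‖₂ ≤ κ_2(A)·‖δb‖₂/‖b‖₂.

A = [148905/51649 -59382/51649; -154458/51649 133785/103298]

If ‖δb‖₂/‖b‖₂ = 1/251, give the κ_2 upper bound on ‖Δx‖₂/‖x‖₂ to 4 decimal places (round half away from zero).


M = AᵀA = [54732429/3171961 -22799475/3171961; -22799475/3171961 38053881/12687844]. tr(M)=1520613/75076, det(M)=6561/75076
solving λ² − 1520613/75076·λ + 6561/75076 = 0 gives λ = 81/4, 81/18769
σ_max=√(81/4)=(9/2), σ_min=√(81/18769)=(9/137) → κ = 68.5000
bound on ‖Δx‖/‖x‖: κ·ε = 68.5000·1/251 = 0.2729

0.2729


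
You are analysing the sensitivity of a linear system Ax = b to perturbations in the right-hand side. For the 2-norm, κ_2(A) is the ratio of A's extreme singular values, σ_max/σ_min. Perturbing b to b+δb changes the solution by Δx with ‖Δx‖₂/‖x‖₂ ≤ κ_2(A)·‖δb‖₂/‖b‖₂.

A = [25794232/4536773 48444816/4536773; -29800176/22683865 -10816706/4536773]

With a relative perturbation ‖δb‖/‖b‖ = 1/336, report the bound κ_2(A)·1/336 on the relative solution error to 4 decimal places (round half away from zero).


AᵀA = [10423325759296/306102160225 3908580522336/61220432045; 3908580522336/61220432045 1465735470532/12244086409]; tr = 162860596964/1059177025, det = 236421376/1059177025
solving λ² − 162860596964/1059177025·λ + 236421376/1059177025 = 0 gives λ = 3844/25, 61504/42367081
κ_2(A) = √(λ_max/λ_min) = √((3844/25) / (61504/42367081)) = 325.4500
worst-case relative error ≤ 325.4500 × 1/336 = 0.9686

0.9686


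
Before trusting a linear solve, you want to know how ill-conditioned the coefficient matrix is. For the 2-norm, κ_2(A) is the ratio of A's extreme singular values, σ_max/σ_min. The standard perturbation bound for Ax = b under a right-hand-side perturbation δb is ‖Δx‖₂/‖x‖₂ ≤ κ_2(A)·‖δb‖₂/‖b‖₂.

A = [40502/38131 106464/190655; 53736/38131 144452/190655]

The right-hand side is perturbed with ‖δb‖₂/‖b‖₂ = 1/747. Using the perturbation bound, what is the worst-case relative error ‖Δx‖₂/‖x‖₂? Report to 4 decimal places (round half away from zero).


0.3003

AᵀA = [4527969700/1453973161 2414855520/1453973161; 2414855520/1453973161 1288038544/1453973161]; tr = 20124596/5031049, det = 1600/5031049
λ_max, λ_min = (20124596/5031049 ± √404967165449616/25311454040401)/2 = 4, 400/5031049
κ = σ_max/σ_min = 2/(20/2243) = 224.3000
bound on ‖Δx‖/‖x‖: κ·ε = 224.3000·1/747 = 0.3003


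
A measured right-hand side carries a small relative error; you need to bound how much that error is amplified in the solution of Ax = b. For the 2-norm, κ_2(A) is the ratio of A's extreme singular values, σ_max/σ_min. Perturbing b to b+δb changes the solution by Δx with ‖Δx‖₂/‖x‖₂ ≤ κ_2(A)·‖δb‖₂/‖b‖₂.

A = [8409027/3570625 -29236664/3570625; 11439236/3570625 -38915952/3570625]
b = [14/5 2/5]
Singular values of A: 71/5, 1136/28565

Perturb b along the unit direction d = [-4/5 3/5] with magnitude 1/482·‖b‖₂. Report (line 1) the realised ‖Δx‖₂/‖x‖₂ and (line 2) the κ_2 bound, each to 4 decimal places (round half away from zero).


0.0029
0.7408

largest singular value 71/5, smallest 1136/28565
κ_2(A) = (71/5) / (1136/28565) = 357.0625
bound on ‖Δx‖/‖x‖: κ·ε = 357.0625·1/482 = 0.7408
solve Ax = b  →  x = [-48.2394 -14.2165]
‖b‖₂ = 2.8284 and ‖x‖₂ = 50.2907
re-solving with b+δb shifts x by Δx of norm 0.1476
dividing the unrounded norms, ‖Δx‖/‖x‖ = 0.0029
tightness: 0.0029 against a bound of 0.7408 (unrounded ratio ≈ 0.0040)


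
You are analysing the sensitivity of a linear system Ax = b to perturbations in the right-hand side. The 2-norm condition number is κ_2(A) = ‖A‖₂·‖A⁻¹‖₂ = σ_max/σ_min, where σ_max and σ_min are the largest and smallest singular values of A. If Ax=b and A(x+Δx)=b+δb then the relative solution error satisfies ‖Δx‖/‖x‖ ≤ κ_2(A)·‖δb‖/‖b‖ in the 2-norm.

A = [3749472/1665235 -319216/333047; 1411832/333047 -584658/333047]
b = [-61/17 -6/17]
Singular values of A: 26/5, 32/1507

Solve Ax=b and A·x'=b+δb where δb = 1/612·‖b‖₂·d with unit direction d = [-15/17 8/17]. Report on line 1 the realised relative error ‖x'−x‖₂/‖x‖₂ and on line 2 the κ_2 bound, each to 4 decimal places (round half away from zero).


largest singular value 26/5, smallest 32/1507
condition number: (26/5) ÷ (32/1507) = 244.8875
perturbation bound = 244.8875·1/612 = 0.4001
solve Ax = b  →  x = [53.9839 130.5614]
‖b‖₂ = 3.6056 and ‖x‖₂ = 141.2818
re-solving with b+δb shifts x by Δx of norm 0.2774
dividing the unrounded norms, ‖Δx‖/‖x‖ = 0.0020
realised/bound (from unrounded values) ≈ 0.0049

0.0020
0.4001


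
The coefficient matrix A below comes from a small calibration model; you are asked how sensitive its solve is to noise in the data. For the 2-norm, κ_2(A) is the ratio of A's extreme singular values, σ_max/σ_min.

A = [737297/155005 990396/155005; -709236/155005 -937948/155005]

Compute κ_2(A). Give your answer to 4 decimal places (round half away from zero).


AᵀA = [248899541/5713805 331853148/5713805; 331853148/5713805 442480544/5713805]; tr = 138276017/1142761, det = 234256/1142761
eigenvalues of AᵀA: λ = (tr ± √(tr²−4·det))/2 = 121, 1936/1142761
so κ_2 = √(121 / (1936/1142761)) = 267.2500

267.2500


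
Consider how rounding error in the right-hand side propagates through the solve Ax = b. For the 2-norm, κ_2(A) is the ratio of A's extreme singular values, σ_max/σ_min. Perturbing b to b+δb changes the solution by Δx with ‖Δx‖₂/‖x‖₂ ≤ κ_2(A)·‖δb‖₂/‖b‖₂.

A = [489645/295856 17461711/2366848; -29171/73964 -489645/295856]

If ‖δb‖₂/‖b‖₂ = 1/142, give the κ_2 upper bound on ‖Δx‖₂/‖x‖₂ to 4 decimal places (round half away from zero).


M = AᵀA = [150724201/52070656 5358185235/416565248; 5358185235/416565248 190514868241/3332521984]. tr(M)=119072705/1982464, det(M)=923521/31719424
λ_max, λ_min = (119072705/1982464 ± √14177851364233089/3930163511296)/2 = 961/16, 961/1982464
κ = σ_max/σ_min = (31/4)/(31/1408) = 352.0000
worst-case relative error ≤ 352.0000 × 1/142 = 2.4789

2.4789


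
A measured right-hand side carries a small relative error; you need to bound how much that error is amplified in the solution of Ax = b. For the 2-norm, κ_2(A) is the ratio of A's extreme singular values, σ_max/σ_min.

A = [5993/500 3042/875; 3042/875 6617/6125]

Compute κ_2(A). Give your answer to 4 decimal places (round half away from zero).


AᵀA = [15263573/98000 3895281/85750; 3895281/85750 3977753/300125]; tr = 6492473/38416, det = 28561/38416
char-poly roots: 169 and 169/38416
so κ_2 = √(169 / (169/38416)) = 196.0000

196.0000


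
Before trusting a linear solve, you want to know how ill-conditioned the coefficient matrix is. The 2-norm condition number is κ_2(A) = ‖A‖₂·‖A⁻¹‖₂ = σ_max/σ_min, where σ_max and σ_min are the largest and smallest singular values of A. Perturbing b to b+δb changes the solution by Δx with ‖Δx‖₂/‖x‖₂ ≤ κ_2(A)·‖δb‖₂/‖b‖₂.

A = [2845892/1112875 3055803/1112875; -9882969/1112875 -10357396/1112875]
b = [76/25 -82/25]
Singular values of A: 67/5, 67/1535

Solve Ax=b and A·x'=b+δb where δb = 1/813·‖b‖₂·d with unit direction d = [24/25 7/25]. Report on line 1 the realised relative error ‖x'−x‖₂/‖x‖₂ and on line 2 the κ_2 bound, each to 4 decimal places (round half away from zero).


largest singular value 67/5, smallest 67/1535
condition number: (67/5) ÷ (67/1535) = 307.0000
bound on ‖Δx‖/‖x‖: κ·ε = 307.0000·1/813 = 0.3776
solve Ax = b  →  x = [-32.9748 31.8168]
‖b‖₂ = 4.4721 and ‖x‖₂ = 45.8219
re-solving with b+δb shifts x by Δx of norm 0.1260
relative error = 0.0028
realised/bound (from unrounded values) ≈ 0.0073

0.0028
0.3776


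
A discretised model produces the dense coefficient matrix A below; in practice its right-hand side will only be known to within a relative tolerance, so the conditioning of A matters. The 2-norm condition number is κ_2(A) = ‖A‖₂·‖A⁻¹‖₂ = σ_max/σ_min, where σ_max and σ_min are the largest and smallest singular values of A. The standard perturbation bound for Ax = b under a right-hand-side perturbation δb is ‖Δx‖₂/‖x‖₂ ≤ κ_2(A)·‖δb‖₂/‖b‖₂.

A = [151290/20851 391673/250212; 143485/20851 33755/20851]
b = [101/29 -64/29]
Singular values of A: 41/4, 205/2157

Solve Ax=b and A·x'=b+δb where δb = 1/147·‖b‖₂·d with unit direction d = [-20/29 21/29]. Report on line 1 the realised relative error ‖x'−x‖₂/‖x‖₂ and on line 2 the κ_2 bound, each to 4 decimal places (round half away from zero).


σ_max = 41/4, σ_min = 205/2157
κ_2(A) = (41/4) / (205/2157) = 107.8500
κ_2(A)·‖δb‖/‖b‖ = 0.7337
solve Ax = b  →  x = [9.3340 -41.0399]
‖b‖₂ = 4.1231 and ‖x‖₂ = 42.0879
with δb = [-0.0193 0.0203], A·Δx = δb → ‖Δx‖ = 0.2951
relative error = 0.0070
tightness: 0.0070 against a bound of 0.7337 (unrounded ratio ≈ 0.0096)

0.0070
0.7337


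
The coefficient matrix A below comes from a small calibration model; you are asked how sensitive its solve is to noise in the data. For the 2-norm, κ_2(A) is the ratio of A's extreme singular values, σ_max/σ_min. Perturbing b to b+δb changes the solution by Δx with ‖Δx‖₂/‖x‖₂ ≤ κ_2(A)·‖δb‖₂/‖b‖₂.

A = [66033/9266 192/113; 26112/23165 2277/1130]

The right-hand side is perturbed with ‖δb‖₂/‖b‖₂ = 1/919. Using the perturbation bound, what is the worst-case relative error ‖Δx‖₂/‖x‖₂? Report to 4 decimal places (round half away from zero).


AᵀA = [66470121/1276900 4590432/319225; 4590432/319225 8871129/1276900]; tr = 1506825/25538, det = 31640625/204304
char-poly roots: 225/4 and 140625/51076
κ_2(A) = √(λ_max/λ_min) = √((225/4) / (140625/51076)) = 4.5200
worst-case relative error ≤ 4.5200 × 1/919 = 0.0049

0.0049


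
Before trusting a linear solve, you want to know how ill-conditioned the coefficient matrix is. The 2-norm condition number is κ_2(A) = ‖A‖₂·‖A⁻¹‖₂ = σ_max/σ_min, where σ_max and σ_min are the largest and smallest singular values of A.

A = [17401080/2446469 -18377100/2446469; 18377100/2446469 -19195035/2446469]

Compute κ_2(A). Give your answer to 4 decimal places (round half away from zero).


363.6250

form AᵀA = [761611640400/7116778321 -799679506500/7116778321; -799679506500/7116778321 839675592225/7116778321] with trace 1904027625/8462281 and determinant 3240000/8462281
char-poly roots: 225 and 14400/8462281
κ_2(A) = √(λ_max/λ_min) = √(225 / (14400/8462281)) = 363.6250


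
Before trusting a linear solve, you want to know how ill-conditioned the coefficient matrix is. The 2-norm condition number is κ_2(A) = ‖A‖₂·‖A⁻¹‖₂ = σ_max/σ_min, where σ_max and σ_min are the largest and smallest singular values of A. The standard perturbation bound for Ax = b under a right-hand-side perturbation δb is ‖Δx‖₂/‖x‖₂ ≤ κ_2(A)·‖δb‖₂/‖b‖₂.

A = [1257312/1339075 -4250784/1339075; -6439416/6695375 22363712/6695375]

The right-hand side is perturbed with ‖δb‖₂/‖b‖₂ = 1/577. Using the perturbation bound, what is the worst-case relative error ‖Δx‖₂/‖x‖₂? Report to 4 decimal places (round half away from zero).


form AᵀA = [96298353216/53303265625 -330110925312/53303265625; -330110925312/53303265625 1131824886784/53303265625] with trace 1964997184/85285225 and determinant 589824/85285225
λ_max, λ_min = (1964997184/85285225 ± √3861012720037728256/7273569603300625)/2 = 576/25, 1024/3411409
σ_max=√(576/25)=(24/5), σ_min=√(1024/3411409)=(32/1847) → κ = 277.0500
perturbation bound = 277.0500·1/577 = 0.4802

0.4802


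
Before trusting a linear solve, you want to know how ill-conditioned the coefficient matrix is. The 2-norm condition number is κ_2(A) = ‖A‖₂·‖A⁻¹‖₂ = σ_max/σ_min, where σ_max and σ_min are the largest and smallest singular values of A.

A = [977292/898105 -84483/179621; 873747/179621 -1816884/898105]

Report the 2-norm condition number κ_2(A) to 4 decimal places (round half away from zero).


337.0000

form AᵀA = [70544601/2839225 -5878656/567845; -5878656/567845 12247929/2839225] with trace 16558506/567845 and determinant 531441/70980625
char-poly roots: 729/25 and 729/2839225
so κ_2 = √((729/25) / (729/2839225)) = 337.0000


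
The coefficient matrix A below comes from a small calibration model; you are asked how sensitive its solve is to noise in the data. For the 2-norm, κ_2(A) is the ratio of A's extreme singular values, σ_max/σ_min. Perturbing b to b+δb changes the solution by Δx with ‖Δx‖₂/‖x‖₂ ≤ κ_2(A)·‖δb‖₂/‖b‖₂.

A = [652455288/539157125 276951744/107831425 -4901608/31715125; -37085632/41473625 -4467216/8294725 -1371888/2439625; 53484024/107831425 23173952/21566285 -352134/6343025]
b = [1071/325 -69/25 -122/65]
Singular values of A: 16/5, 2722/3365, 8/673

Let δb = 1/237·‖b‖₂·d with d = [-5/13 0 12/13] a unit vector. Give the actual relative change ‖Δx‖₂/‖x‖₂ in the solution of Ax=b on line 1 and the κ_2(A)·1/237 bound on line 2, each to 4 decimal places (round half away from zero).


0.0066
1.1359

from the listed singular values, σ₁ = 16/5, σ_n = 8/673
κ = σ_max/σ_min = (16/5)/(8/673) = 269.2000
κ_2(A)·‖δb‖/‖b‖ = 1.1359
solve Ax = b  →  x = [163.1995 -85.9772 -172.2613]
2-norm of b is 4.6904; of x, 252.3889
δb = ε·‖b‖·d = [-0.0076 0.0000 0.0183]; solving A·Δx = δb gives ‖Δx‖ = 1.6649
dividing the unrounded norms, ‖Δx‖/‖x‖ = 0.0066
so the bound overstates the realised error by a factor of ≈ 172.1903 (computed from the unrounded values)


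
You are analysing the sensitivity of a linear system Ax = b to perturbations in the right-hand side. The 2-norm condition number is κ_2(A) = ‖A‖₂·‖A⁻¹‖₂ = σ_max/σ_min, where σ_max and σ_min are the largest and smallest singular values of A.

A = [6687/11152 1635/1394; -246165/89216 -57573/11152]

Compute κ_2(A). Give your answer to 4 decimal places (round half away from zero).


256.0000

form AᵀA = [2220633/278528 520425/34816; 520425/34816 121977/4352] with trace 589833/16384 and determinant 81/4096
eigenvalues of AᵀA: λ = (tr ± √(tr²−4·det))/2 = 36, 9/16384
κ = σ_max/σ_min = 6/(3/128) = 256.0000


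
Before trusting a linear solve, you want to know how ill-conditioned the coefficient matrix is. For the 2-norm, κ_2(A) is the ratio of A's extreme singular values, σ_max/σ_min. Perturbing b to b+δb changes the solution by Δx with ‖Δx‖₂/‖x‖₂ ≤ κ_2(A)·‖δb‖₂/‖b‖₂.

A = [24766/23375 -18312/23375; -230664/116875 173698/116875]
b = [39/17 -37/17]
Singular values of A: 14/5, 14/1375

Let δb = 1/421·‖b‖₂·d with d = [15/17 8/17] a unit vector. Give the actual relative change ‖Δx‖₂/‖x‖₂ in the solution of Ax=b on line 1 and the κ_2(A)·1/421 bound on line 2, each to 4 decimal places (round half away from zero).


σ_max = 14/5, σ_min = 14/1375
κ = σ_max/σ_min = (14/5)/(14/1375) = 275.0000
worst-case relative error ≤ 275.0000 × 1/421 = 0.6532
solve Ax = b  →  x = [59.7857 77.9286]
‖b‖ = 3.1623, ‖x‖ = 98.2201
δb = ε·‖b‖·d = [0.0066 0.0035]; solving A·Δx = δb gives ‖Δx‖ = 0.7377
realised ‖Δx‖/‖x‖ = 0.0075
so the bound overstates the realised error by a factor of ≈ 86.9678 (computed from the unrounded values)

0.0075
0.6532


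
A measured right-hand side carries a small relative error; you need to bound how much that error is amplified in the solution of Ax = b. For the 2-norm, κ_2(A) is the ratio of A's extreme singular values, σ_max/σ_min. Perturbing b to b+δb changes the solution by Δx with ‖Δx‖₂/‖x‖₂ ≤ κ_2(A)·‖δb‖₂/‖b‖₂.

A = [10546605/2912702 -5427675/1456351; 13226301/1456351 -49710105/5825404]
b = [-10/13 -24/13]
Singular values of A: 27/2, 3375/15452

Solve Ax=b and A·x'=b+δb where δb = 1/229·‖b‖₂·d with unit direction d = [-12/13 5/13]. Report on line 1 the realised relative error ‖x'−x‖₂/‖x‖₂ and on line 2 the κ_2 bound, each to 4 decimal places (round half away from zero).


largest singular value 27/2, smallest 3375/15452
κ = σ_max/σ_min = (27/2)/(3375/15452) = 61.8080
bound on ‖Δx‖/‖x‖: κ·ε = 61.8080·1/229 = 0.2699
solve Ax = b  →  x = [-0.1073 0.1022]
‖b‖₂ = 2.0000 and ‖x‖₂ = 0.1481
with δb = [-0.0081 0.0034], A·Δx = δb → ‖Δx‖ = 0.0400
relative error = 0.2699
tightness: 0.2699 against a bound of 0.2699; the bound is attained (ratio 1)

0.2699
0.2699


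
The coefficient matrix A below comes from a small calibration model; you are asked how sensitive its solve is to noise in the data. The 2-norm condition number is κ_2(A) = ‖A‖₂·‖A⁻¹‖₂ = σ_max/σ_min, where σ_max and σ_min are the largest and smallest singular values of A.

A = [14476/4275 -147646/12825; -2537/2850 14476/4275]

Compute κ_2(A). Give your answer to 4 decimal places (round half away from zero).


128.2500

M = AᵀA = [1433833/116964 -3684142/87723; -3684142/87723 37896532/263169]. tr(M)=164490625/1052676, det(M)=390625/263169
λ_max, λ_min = (164490625/1052676 ± √27050586487890625/1108126760976)/2 = 625/4, 2500/263169
so κ_2 = √((625/4) / (2500/263169)) = 128.2500


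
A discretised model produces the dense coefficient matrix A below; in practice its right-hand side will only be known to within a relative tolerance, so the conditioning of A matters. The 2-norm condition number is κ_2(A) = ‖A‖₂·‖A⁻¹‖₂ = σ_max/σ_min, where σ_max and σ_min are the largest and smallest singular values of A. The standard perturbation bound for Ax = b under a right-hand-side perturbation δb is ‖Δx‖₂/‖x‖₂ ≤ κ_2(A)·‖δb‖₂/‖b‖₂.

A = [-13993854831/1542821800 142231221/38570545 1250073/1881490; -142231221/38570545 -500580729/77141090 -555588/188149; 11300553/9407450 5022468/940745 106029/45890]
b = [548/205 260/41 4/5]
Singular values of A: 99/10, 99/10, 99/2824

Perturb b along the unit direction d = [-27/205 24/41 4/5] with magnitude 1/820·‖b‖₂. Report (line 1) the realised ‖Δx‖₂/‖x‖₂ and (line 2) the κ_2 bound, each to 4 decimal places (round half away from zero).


σ_max = 99/10, σ_min = 99/2824
κ_2(A) = (99/10) / (99/2824) = 282.4000
perturbation bound = 282.4000·1/820 = 0.3444
solve Ax = b  →  x = [-10.1093 -43.0898 105.1686]
‖b‖₂ = 6.9282 and ‖x‖₂ = 114.1024
Δx = A⁻¹·δb where δb = 1/820·6.9282·d; ‖Δx‖ = 0.2410
relative error = 0.0021
realised/bound (from unrounded values) ≈ 0.0061

0.0021
0.3444


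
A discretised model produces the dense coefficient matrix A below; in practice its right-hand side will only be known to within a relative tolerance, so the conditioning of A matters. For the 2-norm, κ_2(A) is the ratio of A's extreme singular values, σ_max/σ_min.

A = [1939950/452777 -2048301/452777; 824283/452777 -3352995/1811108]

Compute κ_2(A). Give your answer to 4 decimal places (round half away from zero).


M = AᵀA = [26289044181/1213059241 -110403685665/4852236964; -110403685665/4852236964 463734717489/19408947856]. tr(M)=1051556985/23078416, det(M)=531441/5769604
eigenvalues of AᵀA: λ = (tr ± √(tr²−4·det))/2 = 729/16, 2916/1442401
κ = σ_max/σ_min = (27/4)/(54/1201) = 150.1250

150.1250


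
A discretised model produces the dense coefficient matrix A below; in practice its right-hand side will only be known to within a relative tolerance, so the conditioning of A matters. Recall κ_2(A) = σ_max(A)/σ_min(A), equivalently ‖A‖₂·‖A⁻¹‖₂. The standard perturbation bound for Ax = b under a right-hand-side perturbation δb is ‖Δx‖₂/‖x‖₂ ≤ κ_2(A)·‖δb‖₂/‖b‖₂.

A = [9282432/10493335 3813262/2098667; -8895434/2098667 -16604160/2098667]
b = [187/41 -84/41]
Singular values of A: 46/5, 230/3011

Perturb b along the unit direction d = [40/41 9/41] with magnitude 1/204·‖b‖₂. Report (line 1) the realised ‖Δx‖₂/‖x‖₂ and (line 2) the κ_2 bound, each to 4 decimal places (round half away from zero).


0.0061
0.5904

σ_max = 46/5, σ_min = 230/3011
κ = σ_max/σ_min = (46/5)/(230/3011) = 120.4400
κ_2(A)·‖δb‖/‖b‖ = 0.5904
solve Ax = b  →  x = [-46.0512 24.9302]
‖b‖₂ = 5.0000 and ‖x‖₂ = 52.3662
Δx = A⁻¹·δb where δb = 1/204·5.0000·d; ‖Δx‖ = 0.3209
realised ‖Δx‖/‖x‖ = 0.0061
so the bound overstates the realised error by a factor of ≈ 96.3539 (computed from the unrounded values)


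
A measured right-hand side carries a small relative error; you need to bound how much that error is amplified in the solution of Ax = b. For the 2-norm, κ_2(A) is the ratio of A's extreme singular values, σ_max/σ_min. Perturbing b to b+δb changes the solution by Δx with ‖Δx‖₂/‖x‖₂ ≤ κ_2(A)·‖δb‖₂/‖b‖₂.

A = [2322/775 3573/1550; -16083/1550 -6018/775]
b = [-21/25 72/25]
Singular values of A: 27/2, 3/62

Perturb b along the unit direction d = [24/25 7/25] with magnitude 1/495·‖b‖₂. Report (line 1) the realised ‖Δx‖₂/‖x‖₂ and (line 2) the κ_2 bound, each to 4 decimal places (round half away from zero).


from the listed singular values, σ₁ = 27/2, σ_n = 3/62
κ = σ_max/σ_min = (27/2)/(3/62) = 279.0000
bound on ‖Δx‖/‖x‖: κ·ε = 279.0000·1/495 = 0.5636
solve Ax = b  →  x = [-0.1778 -0.1333]
‖b‖ = 3.0000, ‖x‖ = 0.2222
Δx = A⁻¹·δb where δb = 1/495·3.0000·d; ‖Δx‖ = 0.1253
dividing the unrounded norms, ‖Δx‖/‖x‖ = 0.5636
realised/bound = 1 exactly: the bound is attained for this b and d

0.5636
0.5636
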